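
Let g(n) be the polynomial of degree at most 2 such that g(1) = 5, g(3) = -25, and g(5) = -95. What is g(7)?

-205

Write g(n) = an^2 + bn + c. Substituting each data point gives a linear system:
  a + b + c = 5
  9a + 3b + c = -25
  25a + 5b + c = -95
Solving the system yields a = -5, b = 5, c = 5.
So g(n) = -5n^2 + 5n + 5.
Then g(7) = -205.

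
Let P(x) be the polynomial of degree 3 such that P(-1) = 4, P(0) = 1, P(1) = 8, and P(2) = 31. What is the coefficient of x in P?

1

Write P(x) = ax^3 + bx^2 + cx + d. Substituting each data point gives a linear system:
  -a + b - c + d = 4
  d = 1
  a + b + c + d = 8
  8a + 4b + 2c + d = 31
Solving the system yields a = 1, b = 5, c = 1, d = 1.
So P(x) = x^3 + 5x^2 + x + 1.
The coefficient of x is 1.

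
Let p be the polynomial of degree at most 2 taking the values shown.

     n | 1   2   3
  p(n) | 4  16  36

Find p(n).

Write p(n) = an^2 + bn + c. Substituting each data point gives a linear system:
  a + b + c = 4
  4a + 2b + c = 16
  9a + 3b + c = 36
Solving the system yields a = 4, b = 0, c = 0.
So p(n) = 4n^2.
Check: p(3) = 36. ✓

p(n) = 4n^2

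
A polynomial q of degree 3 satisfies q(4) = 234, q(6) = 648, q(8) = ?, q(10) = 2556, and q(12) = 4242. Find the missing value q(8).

1390

On equispaced nodes a degree-3 polynomial has vanishing fourth forward difference, so
  q(4) - 4·q(6) + 6·q(8) - 4·q(10) + q(12) = 0.
Substituting the known values and solving for q(8):
  6·q(8) = 8340
  q(8) = 1390.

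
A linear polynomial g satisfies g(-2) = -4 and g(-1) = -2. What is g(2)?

4

Write g(n) = an + b. Substituting each data point gives a linear system:
  -2a + b = -4
  -a + b = -2
Solving the system yields a = 2, b = 0.
So g(n) = 2n.
Then g(2) = 4.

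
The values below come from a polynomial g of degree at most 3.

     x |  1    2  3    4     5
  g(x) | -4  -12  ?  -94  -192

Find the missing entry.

-38

On equispaced nodes a degree-3 polynomial has vanishing fourth forward difference, so
  g(1) - 4·g(2) + 6·g(3) - 4·g(4) + g(5) = 0.
Substituting the known values and solving for g(3):
  6·g(3) = -228
  g(3) = -38.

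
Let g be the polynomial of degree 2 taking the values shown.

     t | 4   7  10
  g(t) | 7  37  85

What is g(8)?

Write g(t) = at^2 + bt + c. Substituting each data point gives a linear system:
  16a + 4b + c = 7
  49a + 7b + c = 37
  100a + 10b + c = 85
Solving the system yields a = 1, b = -1, c = -5.
So g(t) = t^2 - t - 5.
Then g(8) = 51.

51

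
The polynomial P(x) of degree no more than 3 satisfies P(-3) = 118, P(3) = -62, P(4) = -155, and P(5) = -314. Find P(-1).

10

Using the Lagrange interpolation formula with nodes -3, 3, 4, 5:
  L_0(x) = (x - 3)(x - 4)(x - 5) / -336
  L_1(x) = (x + 3)(x - 4)(x - 5) / 12
  L_2(x) = (x + 3)(x - 3)(x - 5) / -7
  L_3(x) = (x + 3)(x - 3)(x - 4) / 16
Then P(x) = 118·L_0(x) - 62·L_1(x) - 155·L_2(x) - 314·L_3(x).
Expanding and collecting terms gives P(x) = -3x^3 + 3x^2 - 3x + 1.
Evaluating at x = -1: P(-1) = 10.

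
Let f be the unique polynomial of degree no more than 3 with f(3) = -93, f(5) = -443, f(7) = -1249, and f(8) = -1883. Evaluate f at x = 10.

Write f(x) = ax^3 + bx^2 + cx + d. Substituting each data point gives a linear system:
  27a + 9b + 3c + d = -93
  125a + 25b + 5c + d = -443
  343a + 49b + 7c + d = -1249
  512a + 64b + 8c + d = -1883
Solving the system yields a = -4, b = 3, c = -3, d = -3.
So f(x) = -4x^3 + 3x^2 - 3x - 3.
Then f(10) = -3733.

-3733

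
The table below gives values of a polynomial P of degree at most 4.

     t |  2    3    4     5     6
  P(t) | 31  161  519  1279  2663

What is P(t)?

P(t) = 2t^4 + t^3 - 5t^2 + 6t - 1

Write P(t) = at^4 + bt^3 + ct^2 + dt + e. Substituting each data point gives a linear system:
  16a + 8b + 4c + 2d + e = 31
  81a + 27b + 9c + 3d + e = 161
  256a + 64b + 16c + 4d + e = 519
  625a + 125b + 25c + 5d + e = 1279
  1296a + 216b + 36c + 6d + e = 2663
Solving the system yields a = 2, b = 1, c = -5, d = 6, e = -1.
So P(t) = 2t^4 + t^3 - 5t^2 + 6t - 1.
Check: P(5) = 1279. ✓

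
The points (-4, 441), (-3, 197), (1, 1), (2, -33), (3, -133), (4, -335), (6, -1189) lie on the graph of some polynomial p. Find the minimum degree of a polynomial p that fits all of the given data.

Divided differences on the nodes -4, -3, 1, 2, 3, 4, 6:
  order 0: 441  197  1  -33  -133  -335  -1189
  order 1: -244  -49  -34  -100  -202  -427
  order 2: 39  3  -33  -51  -75
  order 3: -6  -6  -6  -6
  order 4: 0  0  0
  order 5: 0  0
  order 6: 0
The order-3 divided differences are all -6 (nonzero) and every higher order vanishes, so the data lies on a polynomial of degree exactly 3.

3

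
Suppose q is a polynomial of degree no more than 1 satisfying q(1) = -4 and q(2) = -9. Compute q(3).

-14

Write q(u) = au + b. Substituting each data point gives a linear system:
  a + b = -4
  2a + b = -9
Solving the system yields a = -5, b = 1.
So q(u) = -5u + 1.
Then q(3) = -14.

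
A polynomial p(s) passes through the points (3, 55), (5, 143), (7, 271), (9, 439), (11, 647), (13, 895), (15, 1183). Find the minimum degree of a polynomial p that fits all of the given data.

Forward differences of the values at s = 3, 5, 7, 9, 11, 13, 15:
  p  : 55  143  271  439  647  895  1183
  Δ  : 88  128  168  208  248  288
  Δ^2: 40  40  40  40  40
  Δ^3: 0  0  0  0
  Δ^4: 0  0  0
  Δ^5: 0  0
  Δ^6: 0
The second differences are constant (40) and nonzero, while all higher differences vanish, so the minimal degree is 2.

2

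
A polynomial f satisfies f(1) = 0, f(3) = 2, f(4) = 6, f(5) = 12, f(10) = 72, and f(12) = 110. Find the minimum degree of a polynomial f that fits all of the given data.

Divided differences on the nodes 1, 3, 4, 5, 10, 12:
  order 0: 0  2  6  12  72  110
  order 1: 1  4  6  12  19
  order 2: 1  1  1  1
  order 3: 0  0  0
  order 4: 0  0
  order 5: 0
The order-2 divided differences are all 1 (nonzero) and every higher order vanishes, so the data lies on a polynomial of degree exactly 2.

2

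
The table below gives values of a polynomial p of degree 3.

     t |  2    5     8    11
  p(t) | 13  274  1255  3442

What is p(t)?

p(t) = 3t^3 - 5t^2 + 5t - 1

Write p(t) = at^3 + bt^2 + ct + d. Substituting each data point gives a linear system:
  8a + 4b + 2c + d = 13
  125a + 25b + 5c + d = 274
  512a + 64b + 8c + d = 1255
  1331a + 121b + 11c + d = 3442
Solving the system yields a = 3, b = -5, c = 5, d = -1.
So p(t) = 3t^3 - 5t^2 + 5t - 1.
Check: p(5) = 274. ✓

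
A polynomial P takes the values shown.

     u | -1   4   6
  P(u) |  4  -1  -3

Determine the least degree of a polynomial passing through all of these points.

1

Divided differences on the nodes -1, 4, 6:
  order 0: 4  -1  -3
  order 1: -1  -1
  order 2: 0
The order-1 divided differences are all -1 (nonzero) and every higher order vanishes, so the data lies on a polynomial of degree exactly 1.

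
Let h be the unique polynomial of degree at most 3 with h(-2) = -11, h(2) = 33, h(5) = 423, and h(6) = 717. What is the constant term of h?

3

Write h(x) = ax^3 + bx^2 + cx + d. Substituting each data point gives a linear system:
  -8a + 4b - 2c + d = -11
  8a + 4b + 2c + d = 33
  125a + 25b + 5c + d = 423
  216a + 36b + 6c + d = 717
Solving the system yields a = 3, b = 2, c = -1, d = 3.
So h(x) = 3x^3 + 2x^2 - x + 3.
The constant term is 3.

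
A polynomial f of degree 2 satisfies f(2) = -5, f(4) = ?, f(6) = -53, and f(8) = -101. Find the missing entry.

-21

The 3 known points determine the degree-2 polynomial uniquely.
Write f(t) = at^2 + bt + c. Substituting each data point gives a linear system:
  4a + 2b + c = -5
  36a + 6b + c = -53
  64a + 8b + c = -101
Solving the system yields a = -2, b = 4, c = -5.
So f(t) = -2t^2 + 4t - 5.
Then f(4) = -21.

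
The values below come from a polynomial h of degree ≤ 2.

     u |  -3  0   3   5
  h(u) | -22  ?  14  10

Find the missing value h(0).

5

The 3 known points determine the degree-2 polynomial uniquely.
Write h(u) = au^2 + bu + c. Substituting each data point gives a linear system:
  9a - 3b + c = -22
  9a + 3b + c = 14
  25a + 5b + c = 10
Solving the system yields a = -1, b = 6, c = 5.
So h(u) = -u^2 + 6u + 5.
Then h(0) = 5.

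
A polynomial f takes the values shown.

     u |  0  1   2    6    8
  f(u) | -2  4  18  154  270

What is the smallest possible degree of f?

Divided differences on the nodes 0, 1, 2, 6, 8:
  order 0: -2  4  18  154  270
  order 1: 6  14  34  58
  order 2: 4  4  4
  order 3: 0  0
  order 4: 0
The order-2 divided differences are all 4 (nonzero) and every higher order vanishes, so the data lies on a polynomial of degree exactly 2.

2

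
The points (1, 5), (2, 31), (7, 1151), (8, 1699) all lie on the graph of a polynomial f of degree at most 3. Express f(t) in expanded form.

f(t) = 3t^3 + 3t^2 - 4t + 3

Write f(t) = at^3 + bt^2 + ct + d. Substituting each data point gives a linear system:
  a + b + c + d = 5
  8a + 4b + 2c + d = 31
  343a + 49b + 7c + d = 1151
  512a + 64b + 8c + d = 1699
Solving the system yields a = 3, b = 3, c = -4, d = 3.
So f(t) = 3t^3 + 3t^2 - 4t + 3.
Check: f(2) = 31. ✓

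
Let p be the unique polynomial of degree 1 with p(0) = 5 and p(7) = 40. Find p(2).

15

Using the Lagrange interpolation formula with nodes 0, 7:
  L_0(s) = (s - 7) / -7
  L_1(s) = s / 7
Then p(s) = 5·L_0(s) + 40·L_1(s).
Expanding and collecting terms gives p(s) = 5s + 5.
Evaluating at s = 2: p(2) = 15.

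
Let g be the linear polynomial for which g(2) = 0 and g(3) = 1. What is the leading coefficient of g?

1

Write g(s) = as + b. Substituting each data point gives a linear system:
  2a + b = 0
  3a + b = 1
Solving the system yields a = 1, b = -2.
So g(s) = s - 2.
The leading coefficient is 1.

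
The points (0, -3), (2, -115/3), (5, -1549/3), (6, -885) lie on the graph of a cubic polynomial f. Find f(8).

Write f(t) = at^3 + bt^2 + ct + d. Substituting each data point gives a linear system:
  d = -3
  8a + 4b + 2c + d = -115/3
  125a + 25b + 5c + d = -1549/3
  216a + 36b + 6c + d = -885
Solving the system yields a = -4, b = -1/3, c = -1, d = -3.
So f(t) = -4t^3 - (1/3)t^2 - t - 3.
Then f(8) = -6241/3.

-6241/3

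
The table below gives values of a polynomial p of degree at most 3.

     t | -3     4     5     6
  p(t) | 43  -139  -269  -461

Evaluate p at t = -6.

Using the Lagrange interpolation formula with nodes -3, 4, 5, 6:
  L_0(t) = (t - 4)(t - 5)(t - 6) / -504
  L_1(t) = (t + 3)(t - 5)(t - 6) / 14
  L_2(t) = (t + 3)(t - 4)(t - 6) / -8
  L_3(t) = (t + 3)(t - 4)(t - 5) / 18
Then p(t) = 43·L_0(t) - 139·L_1(t) - 269·L_2(t) - 461·L_3(t).
Expanding and collecting terms gives p(t) = -2t^3 - t^2 + t + 1.
Evaluating at t = -6: p(-6) = 391.

391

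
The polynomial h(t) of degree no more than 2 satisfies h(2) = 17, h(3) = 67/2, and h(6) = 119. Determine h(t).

Write h(t) = at^2 + bt + c. Substituting each data point gives a linear system:
  4a + 2b + c = 17
  9a + 3b + c = 67/2
  36a + 6b + c = 119
Solving the system yields a = 3, b = 3/2, c = 2.
So h(t) = 3t² + (3/2)t + 2.
Check: h(3) = 67/2. ✓

h(t) = 3t^2 + (3/2)t + 2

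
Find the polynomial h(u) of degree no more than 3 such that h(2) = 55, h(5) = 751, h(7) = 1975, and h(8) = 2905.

Using the Lagrange interpolation formula with nodes 2, 5, 7, 8:
  L_0(u) = (u - 5)(u - 7)(u - 8) / -90
  L_1(u) = (u - 2)(u - 7)(u - 8) / 18
  L_2(u) = (u - 2)(u - 5)(u - 8) / -10
  L_3(u) = (u - 2)(u - 5)(u - 7) / 18
Then h(u) = 55·L_0(u) + 751·L_1(u) + 1975·L_2(u) + 2905·L_3(u).
Expanding and collecting terms gives h(u) = 5u^3 + 6u^2 - 5u + 1.
Check: h(8) = 2905. ✓

h(u) = 5u^3 + 6u^2 - 5u + 1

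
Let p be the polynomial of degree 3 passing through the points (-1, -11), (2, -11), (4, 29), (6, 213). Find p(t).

Using the Lagrange interpolation formula with nodes -1, 2, 4, 6:
  L_0(t) = (t - 2)(t - 4)(t - 6) / -105
  L_1(t) = (t + 1)(t - 4)(t - 6) / 24
  L_2(t) = (t + 1)(t - 2)(t - 6) / -20
  L_3(t) = (t + 1)(t - 2)(t - 4) / 56
Then p(t) = -11·L_0(t) - 11·L_1(t) + 29·L_2(t) + 213·L_3(t).
Expanding and collecting terms gives p(t) = 2t³ - 6t² - 3.
Check: p(4) = 29. ✓

p(t) = 2t^3 - 6t^2 - 3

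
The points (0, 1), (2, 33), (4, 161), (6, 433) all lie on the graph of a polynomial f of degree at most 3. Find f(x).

f(x) = x^3 + 6x^2 + 1

Write f(x) = ax^3 + bx^2 + cx + d. Substituting each data point gives a linear system:
  d = 1
  8a + 4b + 2c + d = 33
  64a + 16b + 4c + d = 161
  216a + 36b + 6c + d = 433
Solving the system yields a = 1, b = 6, c = 0, d = 1.
So f(x) = x^3 + 6x^2 + 1.
Check: f(2) = 33. ✓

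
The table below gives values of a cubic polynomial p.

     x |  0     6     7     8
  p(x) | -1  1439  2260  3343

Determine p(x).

Write p(x) = ax^3 + bx^2 + cx + d. Substituting each data point gives a linear system:
  d = -1
  216a + 36b + 6c + d = 1439
  343a + 49b + 7c + d = 2260
  512a + 64b + 8c + d = 3343
Solving the system yields a = 6, b = 5, c = -6, d = -1.
So p(x) = 6x^3 + 5x^2 - 6x - 1.
Check: p(8) = 3343. ✓

p(x) = 6x^3 + 5x^2 - 6x - 1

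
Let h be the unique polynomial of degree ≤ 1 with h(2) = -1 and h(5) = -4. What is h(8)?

-7

Write h(n) = an + b. Substituting each data point gives a linear system:
  2a + b = -1
  5a + b = -4
Solving the system yields a = -1, b = 1.
So h(n) = -n + 1.
Then h(8) = -7.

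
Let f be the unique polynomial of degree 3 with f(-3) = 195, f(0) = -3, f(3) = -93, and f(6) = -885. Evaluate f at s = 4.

-239

Write f(s) = as^3 + bs^2 + cs + d. Substituting each data point gives a linear system:
  -27a + 9b - 3c + d = 195
  d = -3
  27a + 9b + 3c + d = -93
  216a + 36b + 6c + d = -885
Solving the system yields a = -5, b = 6, c = -3, d = -3.
So f(s) = -5s³ + 6s² - 3s - 3.
Then f(4) = -239.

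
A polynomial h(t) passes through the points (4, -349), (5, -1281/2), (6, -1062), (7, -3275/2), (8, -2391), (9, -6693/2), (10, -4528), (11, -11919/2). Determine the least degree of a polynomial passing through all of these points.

Forward differences of the values at t = 4, 5, 6, 7, 8, 9, 10, 11:
  h  : -349  -1281/2  -1062  -3275/2  -2391  -6693/2  -4528  -11919/2
  Δ  : -583/2  -843/2  -1151/2  -1507/2  -1911/2  -2363/2  -2863/2
  Δ^2: -130  -154  -178  -202  -226  -250
  Δ^3: -24  -24  -24  -24  -24
  Δ^4: 0  0  0  0
  Δ^5: 0  0  0
  Δ^6: 0  0
  Δ^7: 0
The third differences are constant (-24) and nonzero, while all higher differences vanish, so the minimal degree is 3.

3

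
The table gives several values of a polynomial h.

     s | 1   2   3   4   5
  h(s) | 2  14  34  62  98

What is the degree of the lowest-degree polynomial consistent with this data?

2

Forward differences of the values at s = 1, 2, 3, 4, 5:
  h  : 2  14  34  62  98
  Δ  : 12  20  28  36
  Δ^2: 8  8  8
  Δ^3: 0  0
  Δ^4: 0
The second differences are constant (8) and nonzero, while all higher differences vanish, so the minimal degree is 2.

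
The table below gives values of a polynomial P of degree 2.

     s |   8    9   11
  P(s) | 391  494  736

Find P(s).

Using the Lagrange interpolation formula with nodes 8, 9, 11:
  L_0(s) = (s - 9)(s - 11) / 3
  L_1(s) = (s - 8)(s - 11) / -2
  L_2(s) = (s - 8)(s - 9) / 6
Then P(s) = 391·L_0(s) + 494·L_1(s) + 736·L_2(s).
Expanding and collecting terms gives P(s) = 6s^2 + s - 1.
Check: P(9) = 494. ✓

P(s) = 6s^2 + s - 1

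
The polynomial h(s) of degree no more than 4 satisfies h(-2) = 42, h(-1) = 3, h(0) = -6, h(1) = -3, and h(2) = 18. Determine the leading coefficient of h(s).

Write h(s) = as^4 + bs^3 + cs^2 + ds + e. Substituting each data point gives a linear system:
  16a - 8b + 4c - 2d + e = 42
  a - b + c - d + e = 3
  e = -6
  a + b + c + d + e = -3
  16a + 8b + 4c + 2d + e = 18
Solving the system yields a = 1, b = -1, c = 5, d = -2, e = -6.
So h(s) = s^4 - s^3 + 5s^2 - 2s - 6.
The leading coefficient is 1.

1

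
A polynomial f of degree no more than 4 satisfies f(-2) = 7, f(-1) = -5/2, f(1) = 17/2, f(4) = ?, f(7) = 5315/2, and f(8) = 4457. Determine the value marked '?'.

325

The 5 known points determine the degree-4 polynomial uniquely.
Write f(n) = an^4 + bn^3 + cn^2 + dn + e. Substituting each data point gives a linear system:
  16a - 8b + 4c - 2d + e = 7
  a - b + c - d + e = -5/2
  a + b + c + d + e = 17/2
  2401a + 343b + 49c + 7d + e = 5315/2
  4096a + 512b + 64c + 8d + e = 4457
Solving the system yields a = 1, b = 1/2, c = 1, d = 5, e = 1.
So f(n) = n⁴ + (1/2)n³ + n² + 5n + 1.
Then f(4) = 325.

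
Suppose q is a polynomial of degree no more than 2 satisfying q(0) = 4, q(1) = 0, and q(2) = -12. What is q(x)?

Using the Lagrange interpolation formula with nodes 0, 1, 2:
  L_0(x) = (x - 1)(x - 2) / 2
  L_1(x) = x(x - 2) / -1
  L_2(x) = x(x - 1) / 2
Then q(x) = 4·L_0(x) + 0·L_1(x) - 12·L_2(x).
Expanding and collecting terms gives q(x) = -4x^2 + 4.
Check: q(1) = 0. ✓

q(x) = -4x^2 + 4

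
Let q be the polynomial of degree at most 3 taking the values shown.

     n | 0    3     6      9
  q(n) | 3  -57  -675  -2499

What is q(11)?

Using the Lagrange interpolation formula with nodes 0, 3, 6, 9:
  L_0(n) = (n - 3)(n - 6)(n - 9) / -162
  L_1(n) = n(n - 6)(n - 9) / 54
  L_2(n) = n(n - 3)(n - 9) / -54
  L_3(n) = n(n - 3)(n - 6) / 162
Then q(n) = 3·L_0(n) - 57·L_1(n) - 675·L_2(n) - 2499·L_3(n).
Expanding and collecting terms gives q(n) = -4n³ + 5n² + n + 3.
Evaluating at n = 11: q(11) = -4705.

-4705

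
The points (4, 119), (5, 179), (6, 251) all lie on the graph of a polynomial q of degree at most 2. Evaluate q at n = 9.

539

Write q(n) = an^2 + bn + c. Substituting each data point gives a linear system:
  16a + 4b + c = 119
  25a + 5b + c = 179
  36a + 6b + c = 251
Solving the system yields a = 6, b = 6, c = -1.
So q(n) = 6n² + 6n - 1.
Then q(9) = 539.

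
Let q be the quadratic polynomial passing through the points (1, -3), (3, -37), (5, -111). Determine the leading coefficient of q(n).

-5

Write q(n) = an^2 + bn + c. Substituting each data point gives a linear system:
  a + b + c = -3
  9a + 3b + c = -37
  25a + 5b + c = -111
Solving the system yields a = -5, b = 3, c = -1.
So q(n) = -5n² + 3n - 1.
The leading coefficient is -5.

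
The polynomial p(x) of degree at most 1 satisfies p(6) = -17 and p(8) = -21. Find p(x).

p(x) = -2x - 5

Write p(x) = ax + b. Substituting each data point gives a linear system:
  6a + b = -17
  8a + b = -21
Solving the system yields a = -2, b = -5.
So p(x) = -2x - 5.
Check: p(8) = -21. ✓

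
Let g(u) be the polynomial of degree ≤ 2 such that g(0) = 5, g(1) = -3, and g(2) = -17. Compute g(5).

-95

Forward differences of the values at u = 0, 1, 2:
  g  : 5  -3  -17
  Δ  : -8  -14
  Δ^2: -6
The second differences are constant, confirming degree 2.
Interpolating (Newton forward form) and evaluating at u = 5 gives g(5) = -95.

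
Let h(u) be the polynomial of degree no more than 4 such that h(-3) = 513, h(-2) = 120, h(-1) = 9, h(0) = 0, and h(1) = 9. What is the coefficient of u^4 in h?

Write h(u) = au^4 + bu^3 + cu^2 + du + e. Substituting each data point gives a linear system:
  81a - 27b + 9c - 3d + e = 513
  16a - 8b + 4c - 2d + e = 120
  a - b + c - d + e = 9
  e = 0
  a + b + c + d + e = 9
Solving the system yields a = 4, b = -6, c = 5, d = 6, e = 0.
So h(u) = 4u^4 - 6u^3 + 5u^2 + 6u.
The leading coefficient is 4.

4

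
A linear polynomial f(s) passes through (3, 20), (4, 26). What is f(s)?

f(s) = 6s + 2

Write f(s) = as + b. Substituting each data point gives a linear system:
  3a + b = 20
  4a + b = 26
Solving the system yields a = 6, b = 2.
So f(s) = 6s + 2.
Check: f(3) = 20. ✓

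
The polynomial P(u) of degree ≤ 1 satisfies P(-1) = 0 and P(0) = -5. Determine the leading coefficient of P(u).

-5

Write P(u) = au + b. Substituting each data point gives a linear system:
  -a + b = 0
  b = -5
Solving the system yields a = -5, b = -5.
So P(u) = -5u - 5.
The leading coefficient is -5.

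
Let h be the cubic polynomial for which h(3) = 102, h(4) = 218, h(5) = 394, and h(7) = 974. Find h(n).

Write h(n) = an^3 + bn^2 + cn + d. Substituting each data point gives a linear system:
  27a + 9b + 3c + d = 102
  64a + 16b + 4c + d = 218
  125a + 25b + 5c + d = 394
  343a + 49b + 7c + d = 974
Solving the system yields a = 2, b = 6, c = 0, d = -6.
So h(n) = 2n^3 + 6n^2 - 6.
Check: h(7) = 974. ✓

h(n) = 2n^3 + 6n^2 - 6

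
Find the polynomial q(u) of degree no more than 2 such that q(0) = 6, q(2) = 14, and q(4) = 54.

Write q(u) = au^2 + bu + c. Substituting each data point gives a linear system:
  c = 6
  4a + 2b + c = 14
  16a + 4b + c = 54
Solving the system yields a = 4, b = -4, c = 6.
So q(u) = 4u^2 - 4u + 6.
Check: q(0) = 6. ✓

q(u) = 4u^2 - 4u + 6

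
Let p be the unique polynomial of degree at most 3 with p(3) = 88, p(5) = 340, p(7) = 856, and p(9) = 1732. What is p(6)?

Using the Lagrange interpolation formula with nodes 3, 5, 7, 9:
  L_0(t) = (t - 5)(t - 7)(t - 9) / -48
  L_1(t) = (t - 3)(t - 7)(t - 9) / 16
  L_2(t) = (t - 3)(t - 5)(t - 9) / -16
  L_3(t) = (t - 3)(t - 5)(t - 7) / 48
Then p(t) = 88·L_0(t) + 340·L_1(t) + 856·L_2(t) + 1732·L_3(t).
Expanding and collecting terms gives p(t) = 2t³ + 3t² + 4t - 5.
Evaluating at t = 6: p(6) = 559.

559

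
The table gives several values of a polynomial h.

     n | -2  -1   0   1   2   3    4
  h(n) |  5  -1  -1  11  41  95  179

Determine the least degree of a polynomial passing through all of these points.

Forward differences of the values at n = -2, -1, 0, 1, 2, 3, 4:
  h  : 5  -1  -1  11  41  95  179
  Δ  : -6  0  12  30  54  84
  Δ^2: 6  12  18  24  30
  Δ^3: 6  6  6  6
  Δ^4: 0  0  0
  Δ^5: 0  0
  Δ^6: 0
The third differences are constant (6) and nonzero, while all higher differences vanish, so the minimal degree is 3.

3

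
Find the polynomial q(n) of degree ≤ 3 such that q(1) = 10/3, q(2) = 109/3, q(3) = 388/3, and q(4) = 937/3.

q(n) = 5n^3 - 2n + 1/3

Write q(n) = an^3 + bn^2 + cn + d. Substituting each data point gives a linear system:
  a + b + c + d = 10/3
  8a + 4b + 2c + d = 109/3
  27a + 9b + 3c + d = 388/3
  64a + 16b + 4c + d = 937/3
Solving the system yields a = 5, b = 0, c = -2, d = 1/3.
So q(n) = 5n^3 - 2n + 1/3.
Check: q(3) = 388/3. ✓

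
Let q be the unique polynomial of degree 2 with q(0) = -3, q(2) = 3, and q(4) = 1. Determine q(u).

Using the Lagrange interpolation formula with nodes 0, 2, 4:
  L_0(u) = (u - 2)(u - 4) / 8
  L_1(u) = u(u - 4) / -4
  L_2(u) = u(u - 2) / 8
Then q(u) = -3·L_0(u) + 3·L_1(u) + 1·L_2(u).
Expanding and collecting terms gives q(u) = -u^2 + 5u - 3.
Check: q(2) = 3. ✓

q(u) = -u^2 + 5u - 3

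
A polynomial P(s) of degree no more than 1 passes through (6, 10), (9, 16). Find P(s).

P(s) = 2s - 2

Using the Lagrange interpolation formula with nodes 6, 9:
  L_0(s) = (s - 9) / -3
  L_1(s) = (s - 6) / 3
Then P(s) = 10·L_0(s) + 16·L_1(s).
Expanding and collecting terms gives P(s) = 2s - 2.
Check: P(6) = 10. ✓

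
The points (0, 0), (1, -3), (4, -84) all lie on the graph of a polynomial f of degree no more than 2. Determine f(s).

Write f(s) = as^2 + bs + c. Substituting each data point gives a linear system:
  c = 0
  a + b + c = -3
  16a + 4b + c = -84
Solving the system yields a = -6, b = 3, c = 0.
So f(s) = -6s² + 3s.
Check: f(0) = 0. ✓

f(s) = -6s^2 + 3s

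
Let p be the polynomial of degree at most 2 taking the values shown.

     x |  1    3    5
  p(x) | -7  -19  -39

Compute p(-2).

Using the Lagrange interpolation formula with nodes 1, 3, 5:
  L_0(x) = (x - 3)(x - 5) / 8
  L_1(x) = (x - 1)(x - 5) / -4
  L_2(x) = (x - 1)(x - 3) / 8
Then p(x) = -7·L_0(x) - 19·L_1(x) - 39·L_2(x).
Expanding and collecting terms gives p(x) = -x^2 - 2x - 4.
Evaluating at x = -2: p(-2) = -4.

-4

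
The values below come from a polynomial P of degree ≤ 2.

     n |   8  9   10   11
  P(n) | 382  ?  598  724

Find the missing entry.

484

The 3 known points determine the degree-2 polynomial uniquely.
Write P(n) = an^2 + bn + c. Substituting each data point gives a linear system:
  64a + 8b + c = 382
  100a + 10b + c = 598
  121a + 11b + c = 724
Solving the system yields a = 6, b = 0, c = -2.
So P(n) = 6n^2 - 2.
Then P(9) = 484.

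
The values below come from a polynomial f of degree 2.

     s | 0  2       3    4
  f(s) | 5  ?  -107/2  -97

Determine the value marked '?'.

-22

The 3 known points determine the degree-2 polynomial uniquely.
Write f(s) = as^2 + bs + c. Substituting each data point gives a linear system:
  c = 5
  9a + 3b + c = -107/2
  16a + 4b + c = -97
Solving the system yields a = -6, b = -3/2, c = 5.
So f(s) = -6s² - (3/2)s + 5.
Then f(2) = -22.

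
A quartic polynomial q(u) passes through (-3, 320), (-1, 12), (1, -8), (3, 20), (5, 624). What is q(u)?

Write q(u) = au^4 + bu^3 + cu^2 + du + e. Substituting each data point gives a linear system:
  81a - 27b + 9c - 3d + e = 320
  a - b + c - d + e = 12
  a + b + c + d + e = -8
  81a + 27b + 9c + 3d + e = 20
  625a + 125b + 25c + 5d + e = 624
Solving the system yields a = 2, b = -5, c = 1, d = -5, e = -1.
So q(u) = 2u⁴ - 5u³ + u² - 5u - 1.
Check: q(-3) = 320. ✓

q(u) = 2u^4 - 5u^3 + u^2 - 5u - 1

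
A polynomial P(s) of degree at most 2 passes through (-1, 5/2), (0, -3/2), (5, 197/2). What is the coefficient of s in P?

0

Write P(s) = as^2 + bs + c. Substituting each data point gives a linear system:
  a - b + c = 5/2
  c = -3/2
  25a + 5b + c = 197/2
Solving the system yields a = 4, b = 0, c = -3/2.
So P(s) = 4s^2 - 3/2.
The coefficient of s is 0.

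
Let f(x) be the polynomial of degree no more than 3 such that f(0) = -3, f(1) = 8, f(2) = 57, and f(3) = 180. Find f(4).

413

Write f(x) = ax^3 + bx^2 + cx + d. Substituting each data point gives a linear system:
  d = -3
  a + b + c + d = 8
  8a + 4b + 2c + d = 57
  27a + 9b + 3c + d = 180
Solving the system yields a = 6, b = 1, c = 4, d = -3.
So f(x) = 6x^3 + x^2 + 4x - 3.
Then f(4) = 413.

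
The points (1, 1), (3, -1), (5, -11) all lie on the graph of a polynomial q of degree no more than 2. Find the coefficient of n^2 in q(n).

-1

Write q(n) = an^2 + bn + c. Substituting each data point gives a linear system:
  a + b + c = 1
  9a + 3b + c = -1
  25a + 5b + c = -11
Solving the system yields a = -1, b = 3, c = -1.
So q(n) = -n² + 3n - 1.
The leading coefficient is -1.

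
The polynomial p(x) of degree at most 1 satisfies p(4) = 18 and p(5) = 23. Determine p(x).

Using the Lagrange interpolation formula with nodes 4, 5:
  L_0(x) = (x - 5) / -1
  L_1(x) = (x - 4) / 1
Then p(x) = 18·L_0(x) + 23·L_1(x).
Expanding and collecting terms gives p(x) = 5x - 2.
Check: p(4) = 18. ✓

p(x) = 5x - 2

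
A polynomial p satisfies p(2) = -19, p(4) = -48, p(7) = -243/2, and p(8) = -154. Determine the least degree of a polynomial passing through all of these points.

2

Divided differences on the nodes 2, 4, 7, 8:
  order 0: -19  -48  -243/2  -154
  order 1: -29/2  -49/2  -65/2
  order 2: -2  -2
  order 3: 0
The order-2 divided differences are all -2 (nonzero) and every higher order vanishes, so the data lies on a polynomial of degree exactly 2.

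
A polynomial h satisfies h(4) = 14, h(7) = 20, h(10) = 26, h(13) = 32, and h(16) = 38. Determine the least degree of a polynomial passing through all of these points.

Forward differences of the values at t = 4, 7, 10, 13, 16:
  h  : 14  20  26  32  38
  Δ  : 6  6  6  6
  Δ^2: 0  0  0
  Δ^3: 0  0
  Δ^4: 0
The first differences are constant (6) and nonzero, while all higher differences vanish, so the minimal degree is 1.

1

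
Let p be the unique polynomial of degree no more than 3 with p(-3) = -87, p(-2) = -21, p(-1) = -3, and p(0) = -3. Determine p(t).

Write p(t) = at^3 + bt^2 + ct + d. Substituting each data point gives a linear system:
  -27a + 9b - 3c + d = -87
  -8a + 4b - 2c + d = -21
  -a + b - c + d = -3
  d = -3
Solving the system yields a = 5, b = 6, c = 1, d = -3.
So p(t) = 5t^3 + 6t^2 + t - 3.
Check: p(-1) = -3. ✓

p(t) = 5t^3 + 6t^2 + t - 3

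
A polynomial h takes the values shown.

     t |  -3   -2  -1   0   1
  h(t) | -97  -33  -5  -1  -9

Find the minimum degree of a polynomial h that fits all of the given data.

Forward differences of the values at t = -3, -2, -1, 0, 1:
  h  : -97  -33  -5  -1  -9
  Δ  : 64  28  4  -8
  Δ^2: -36  -24  -12
  Δ^3: 12  12
  Δ^4: 0
The third differences are constant (12) and nonzero, while all higher differences vanish, so the minimal degree is 3.

3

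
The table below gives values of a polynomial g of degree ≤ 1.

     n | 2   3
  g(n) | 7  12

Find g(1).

Using the Lagrange interpolation formula with nodes 2, 3:
  L_0(n) = (n - 3) / -1
  L_1(n) = (n - 2) / 1
Then g(n) = 7·L_0(n) + 12·L_1(n).
Expanding and collecting terms gives g(n) = 5n - 3.
Evaluating at n = 1: g(1) = 2.

2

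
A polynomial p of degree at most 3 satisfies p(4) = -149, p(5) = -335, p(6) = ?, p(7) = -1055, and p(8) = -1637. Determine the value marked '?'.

The 4 known points determine the degree-3 polynomial uniquely.
Write p(x) = ax^3 + bx^2 + cx + d. Substituting each data point gives a linear system:
  64a + 16b + 4c + d = -149
  125a + 25b + 5c + d = -335
  343a + 49b + 7c + d = -1055
  512a + 64b + 8c + d = -1637
Solving the system yields a = -4, b = 6, c = 4, d = -5.
So p(x) = -4x^3 + 6x^2 + 4x - 5.
Then p(6) = -629.

-629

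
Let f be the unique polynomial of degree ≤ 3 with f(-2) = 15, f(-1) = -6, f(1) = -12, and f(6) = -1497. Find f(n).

f(n) = -6n^3 - 6n^2 + 3n - 3

Using the Lagrange interpolation formula with nodes -2, -1, 1, 6:
  L_0(n) = (n + 1)(n - 1)(n - 6) / -24
  L_1(n) = (n + 2)(n - 1)(n - 6) / 14
  L_2(n) = (n + 2)(n + 1)(n - 6) / -30
  L_3(n) = (n + 2)(n + 1)(n - 1) / 280
Then f(n) = 15·L_0(n) - 6·L_1(n) - 12·L_2(n) - 1497·L_3(n).
Expanding and collecting terms gives f(n) = -6n³ - 6n² + 3n - 3.
Check: f(-2) = 15. ✓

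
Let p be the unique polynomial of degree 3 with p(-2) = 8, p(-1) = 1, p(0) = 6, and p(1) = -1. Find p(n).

p(n) = -4n^3 - 6n^2 + 3n + 6

Write p(n) = an^3 + bn^2 + cn + d. Substituting each data point gives a linear system:
  -8a + 4b - 2c + d = 8
  -a + b - c + d = 1
  d = 6
  a + b + c + d = -1
Solving the system yields a = -4, b = -6, c = 3, d = 6.
So p(n) = -4n³ - 6n² + 3n + 6.
Check: p(0) = 6. ✓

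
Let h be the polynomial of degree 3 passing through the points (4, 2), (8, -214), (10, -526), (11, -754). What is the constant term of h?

-6

Write h(t) = at^3 + bt^2 + ct + d. Substituting each data point gives a linear system:
  64a + 16b + 4c + d = 2
  512a + 64b + 8c + d = -214
  1000a + 100b + 10c + d = -526
  1331a + 121b + 11c + d = -754
Solving the system yields a = -1, b = 5, c = -2, d = -6.
So h(t) = -t^3 + 5t^2 - 2t - 6.
The constant term is -6.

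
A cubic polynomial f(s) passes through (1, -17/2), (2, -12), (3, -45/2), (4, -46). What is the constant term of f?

-6

Write f(s) = as^3 + bs^2 + cs + d. Substituting each data point gives a linear system:
  a + b + c + d = -17/2
  8a + 4b + 2c + d = -12
  27a + 9b + 3c + d = -45/2
  64a + 16b + 4c + d = -46
Solving the system yields a = -1, b = 5/2, c = -4, d = -6.
So f(s) = -s³ + (5/2)s² - 4s - 6.
The constant term is -6.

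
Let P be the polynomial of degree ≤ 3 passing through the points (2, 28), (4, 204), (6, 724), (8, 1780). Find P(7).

1173

Write P(u) = au^3 + bu^2 + cu + d. Substituting each data point gives a linear system:
  8a + 4b + 2c + d = 28
  64a + 16b + 4c + d = 204
  216a + 36b + 6c + d = 724
  512a + 64b + 8c + d = 1780
Solving the system yields a = 4, b = -5, c = 6, d = 4.
So P(u) = 4u^3 - 5u^2 + 6u + 4.
Then P(7) = 1173.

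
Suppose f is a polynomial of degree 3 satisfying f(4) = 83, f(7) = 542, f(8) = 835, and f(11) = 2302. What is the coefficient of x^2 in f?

-3

Write f(x) = ax^3 + bx^2 + cx + d. Substituting each data point gives a linear system:
  64a + 16b + 4c + d = 83
  343a + 49b + 7c + d = 542
  512a + 64b + 8c + d = 835
  1331a + 121b + 11c + d = 2302
Solving the system yields a = 2, b = -3, c = 0, d = 3.
So f(x) = 2x³ - 3x² + 3.
The coefficient of x^2 is -3.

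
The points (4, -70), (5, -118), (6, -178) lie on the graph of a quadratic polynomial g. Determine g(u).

Write g(u) = au^2 + bu + c. Substituting each data point gives a linear system:
  16a + 4b + c = -70
  25a + 5b + c = -118
  36a + 6b + c = -178
Solving the system yields a = -6, b = 6, c = 2.
So g(u) = -6u^2 + 6u + 2.
Check: g(6) = -178. ✓

g(u) = -6u^2 + 6u + 2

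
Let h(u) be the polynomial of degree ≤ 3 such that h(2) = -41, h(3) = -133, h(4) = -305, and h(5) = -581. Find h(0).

Forward differences of the values at u = 2, 3, 4, 5:
  h  : -41  -133  -305  -581
  Δ  : -92  -172  -276
  Δ^2: -80  -104
  Δ^3: -24
The third differences are constant, confirming degree 3.
Interpolating (Newton forward form) and evaluating at u = 0 gives h(0) = -1.

-1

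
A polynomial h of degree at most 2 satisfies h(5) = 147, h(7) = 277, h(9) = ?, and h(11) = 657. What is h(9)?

447

The 3 known points determine the degree-2 polynomial uniquely.
Write h(u) = au^2 + bu + c. Substituting each data point gives a linear system:
  25a + 5b + c = 147
  49a + 7b + c = 277
  121a + 11b + c = 657
Solving the system yields a = 5, b = 5, c = -3.
So h(u) = 5u² + 5u - 3.
Then h(9) = 447.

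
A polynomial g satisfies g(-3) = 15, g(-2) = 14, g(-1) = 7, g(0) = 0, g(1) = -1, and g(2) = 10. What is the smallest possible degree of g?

Forward differences of the values at n = -3, -2, -1, 0, 1, 2:
  g  : 15  14  7  0  -1  10
  Δ  : -1  -7  -7  -1  11
  Δ^2: -6  0  6  12
  Δ^3: 6  6  6
  Δ^4: 0  0
  Δ^5: 0
The third differences are constant (6) and nonzero, while all higher differences vanish, so the minimal degree is 3.

3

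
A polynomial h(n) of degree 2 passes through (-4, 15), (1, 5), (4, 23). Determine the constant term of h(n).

3

Write h(n) = an^2 + bn + c. Substituting each data point gives a linear system:
  16a - 4b + c = 15
  a + b + c = 5
  16a + 4b + c = 23
Solving the system yields a = 1, b = 1, c = 3.
So h(n) = n² + n + 3.
The constant term is 3.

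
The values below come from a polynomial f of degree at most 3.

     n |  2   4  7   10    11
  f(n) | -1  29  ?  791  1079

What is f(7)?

The 4 known points determine the degree-3 polynomial uniquely.
Write f(n) = an^3 + bn^2 + cn + d. Substituting each data point gives a linear system:
  8a + 4b + 2c + d = -1
  64a + 16b + 4c + d = 29
  1000a + 100b + 10c + d = 791
  1331a + 121b + 11c + d = 1079
Solving the system yields a = 1, b = -2, c = -1, d = 1.
So f(n) = n³ - 2n² - n + 1.
Then f(7) = 239.

239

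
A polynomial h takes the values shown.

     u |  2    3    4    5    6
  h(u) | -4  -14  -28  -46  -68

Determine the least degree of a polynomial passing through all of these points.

2

Forward differences of the values at u = 2, 3, 4, 5, 6:
  h  : -4  -14  -28  -46  -68
  Δ  : -10  -14  -18  -22
  Δ^2: -4  -4  -4
  Δ^3: 0  0
  Δ^4: 0
The second differences are constant (-4) and nonzero, while all higher differences vanish, so the minimal degree is 2.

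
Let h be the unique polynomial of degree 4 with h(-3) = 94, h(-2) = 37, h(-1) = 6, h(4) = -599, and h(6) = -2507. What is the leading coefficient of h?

Write h(u) = au^4 + bu^3 + cu^2 + du + e. Substituting each data point gives a linear system:
  81a - 27b + 9c - 3d + e = 94
  16a - 8b + 4c - 2d + e = 37
  a - b + c - d + e = 6
  256a + 64b + 16c + 4d + e = -599
  1296a + 216b + 36c + 6d + e = -2507
Solving the system yields a = -1, b = -6, c = 2, d = 2, e = 1.
So h(u) = -u^4 - 6u^3 + 2u^2 + 2u + 1.
The leading coefficient is -1.

-1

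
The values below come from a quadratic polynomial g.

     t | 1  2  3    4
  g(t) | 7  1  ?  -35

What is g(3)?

On equispaced nodes a degree-2 polynomial has vanishing third forward difference, so
  - g(1) + 3·g(2) - 3·g(3) + g(4) = 0.
Substituting the known values and solving for g(3):
  -3·g(3) = 39
  g(3) = -13.

-13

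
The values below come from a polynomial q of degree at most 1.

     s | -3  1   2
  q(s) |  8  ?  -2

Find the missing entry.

0

The 2 known points determine the degree-1 polynomial uniquely.
Write q(s) = as + b. Substituting each data point gives a linear system:
  -3a + b = 8
  2a + b = -2
Solving the system yields a = -2, b = 2.
So q(s) = -2s + 2.
Then q(1) = 0.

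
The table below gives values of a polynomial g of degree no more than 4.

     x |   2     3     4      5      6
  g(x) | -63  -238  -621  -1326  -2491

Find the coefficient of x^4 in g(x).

-1

Write g(x) = ax^4 + bx^3 + cx^2 + dx + e. Substituting each data point gives a linear system:
  16a + 8b + 4c + 2d + e = -63
  81a + 27b + 9c + 3d + e = -238
  256a + 64b + 16c + 4d + e = -621
  625a + 125b + 25c + 5d + e = -1326
  1296a + 216b + 36c + 6d + e = -2491
Solving the system yields a = -1, b = -5, c = -4, d = 5, e = -1.
So g(x) = -x^4 - 5x^3 - 4x^2 + 5x - 1.
The leading coefficient is -1.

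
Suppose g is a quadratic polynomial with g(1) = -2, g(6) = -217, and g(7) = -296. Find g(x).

Write g(x) = ax^2 + bx + c. Substituting each data point gives a linear system:
  a + b + c = -2
  36a + 6b + c = -217
  49a + 7b + c = -296
Solving the system yields a = -6, b = -1, c = 5.
So g(x) = -6x^2 - x + 5.
Check: g(1) = -2. ✓

g(x) = -6x^2 - x + 5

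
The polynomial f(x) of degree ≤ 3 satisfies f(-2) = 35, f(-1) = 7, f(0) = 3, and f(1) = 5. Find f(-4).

235

Write f(x) = ax^3 + bx^2 + cx + d. Substituting each data point gives a linear system:
  -8a + 4b - 2c + d = 35
  -a + b - c + d = 7
  d = 3
  a + b + c + d = 5
Solving the system yields a = -3, b = 3, c = 2, d = 3.
So f(x) = -3x³ + 3x² + 2x + 3.
Then f(-4) = 235.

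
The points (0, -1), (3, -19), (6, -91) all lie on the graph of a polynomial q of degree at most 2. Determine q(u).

Write q(u) = au^2 + bu + c. Substituting each data point gives a linear system:
  c = -1
  9a + 3b + c = -19
  36a + 6b + c = -91
Solving the system yields a = -3, b = 3, c = -1.
So q(u) = -3u² + 3u - 1.
Check: q(3) = -19. ✓

q(u) = -3u^2 + 3u - 1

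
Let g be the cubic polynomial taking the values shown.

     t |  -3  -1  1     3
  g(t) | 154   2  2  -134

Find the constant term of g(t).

Write g(t) = at^3 + bt^2 + ct + d. Substituting each data point gives a linear system:
  -27a + 9b - 3c + d = 154
  -a + b - c + d = 2
  a + b + c + d = 2
  27a + 9b + 3c + d = -134
Solving the system yields a = -6, b = 1, c = 6, d = 1.
So g(t) = -6t³ + t² + 6t + 1.
The constant term is 1.

1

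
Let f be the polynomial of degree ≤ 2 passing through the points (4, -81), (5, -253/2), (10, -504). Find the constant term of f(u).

1

Write f(u) = au^2 + bu + c. Substituting each data point gives a linear system:
  16a + 4b + c = -81
  25a + 5b + c = -253/2
  100a + 10b + c = -504
Solving the system yields a = -5, b = -1/2, c = 1.
So f(u) = -5u^2 - (1/2)u + 1.
The constant term is 1.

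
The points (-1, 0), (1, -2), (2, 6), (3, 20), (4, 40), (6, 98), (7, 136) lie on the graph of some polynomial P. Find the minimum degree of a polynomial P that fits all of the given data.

2

Divided differences on the nodes -1, 1, 2, 3, 4, 6, 7:
  order 0: 0  -2  6  20  40  98  136
  order 1: -1  8  14  20  29  38
  order 2: 3  3  3  3  3
  order 3: 0  0  0  0
  order 4: 0  0  0
  order 5: 0  0
  order 6: 0
The order-2 divided differences are all 3 (nonzero) and every higher order vanishes, so the data lies on a polynomial of degree exactly 2.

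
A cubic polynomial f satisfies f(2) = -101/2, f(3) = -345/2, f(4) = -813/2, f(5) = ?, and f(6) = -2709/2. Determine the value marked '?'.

The 4 known points determine the degree-3 polynomial uniquely.
Write f(u) = au^3 + bu^2 + cu + d. Substituting each data point gives a linear system:
  8a + 4b + 2c + d = -101/2
  27a + 9b + 3c + d = -345/2
  64a + 16b + 4c + d = -813/2
  216a + 36b + 6c + d = -2709/2
Solving the system yields a = -6, b = -2, c = 2, d = 3/2.
So f(u) = -6u³ - 2u² + 2u + 3/2.
Then f(5) = -1577/2.

-1577/2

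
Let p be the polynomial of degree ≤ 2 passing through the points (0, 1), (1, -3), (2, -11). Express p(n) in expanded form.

p(n) = -2n^2 - 2n + 1

Using the Lagrange interpolation formula with nodes 0, 1, 2:
  L_0(n) = (n - 1)(n - 2) / 2
  L_1(n) = n(n - 2) / -1
  L_2(n) = n(n - 1) / 2
Then p(n) = 1·L_0(n) - 3·L_1(n) - 11·L_2(n).
Expanding and collecting terms gives p(n) = -2n^2 - 2n + 1.
Check: p(0) = 1. ✓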